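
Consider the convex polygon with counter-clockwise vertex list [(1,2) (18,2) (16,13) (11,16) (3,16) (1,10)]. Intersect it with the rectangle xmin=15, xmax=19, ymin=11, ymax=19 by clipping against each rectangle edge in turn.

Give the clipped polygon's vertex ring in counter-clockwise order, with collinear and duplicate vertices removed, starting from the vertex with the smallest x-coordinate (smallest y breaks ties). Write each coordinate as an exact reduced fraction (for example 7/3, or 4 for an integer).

1. After x ≥ 15: [(15,2) (18,2) (16,13) (15,68/5)]
2. After x ≤ 19: [(15,2) (18,2) (16,13) (15,68/5)]
3. After y ≥ 11: [(15,11) (180/11,11) (16,13) (15,68/5)]
4. After y ≤ 19: [(15,11) (180/11,11) (16,13) (15,68/5)]
5. Canonical ring: [(15,11) (180/11,11) (16,13) (15,68/5)]

Clipped polygon: [(15,11) (180/11,11) (16,13) (15,68/5)]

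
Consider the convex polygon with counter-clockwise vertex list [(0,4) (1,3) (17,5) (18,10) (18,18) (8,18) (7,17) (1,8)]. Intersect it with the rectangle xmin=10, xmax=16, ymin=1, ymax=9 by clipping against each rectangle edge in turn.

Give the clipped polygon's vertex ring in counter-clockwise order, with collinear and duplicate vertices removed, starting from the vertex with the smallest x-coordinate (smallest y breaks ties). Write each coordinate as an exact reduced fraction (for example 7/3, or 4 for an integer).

Clipped polygon: [(10,33/8) (16,39/8) (16,9) (10,9)]

1. After x ≥ 10: [(10,33/8) (17,5) (18,10) (18,18) (10,18)]
2. After x ≤ 16: [(10,33/8) (16,39/8) (16,18) (10,18)]
3. After y ≥ 1: [(10,33/8) (16,39/8) (16,18) (10,18)]
4. After y ≤ 9: [(10,9) (10,33/8) (16,39/8) (16,9)]
5. Canonical ring: [(10,33/8) (16,39/8) (16,9) (10,9)]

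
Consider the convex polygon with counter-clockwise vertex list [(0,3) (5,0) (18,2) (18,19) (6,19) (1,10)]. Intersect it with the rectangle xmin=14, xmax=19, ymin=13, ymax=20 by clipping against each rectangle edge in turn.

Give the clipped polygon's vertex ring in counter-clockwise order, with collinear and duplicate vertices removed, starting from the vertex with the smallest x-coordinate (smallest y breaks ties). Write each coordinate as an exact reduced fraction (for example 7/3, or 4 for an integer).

Clipped polygon: [(14,13) (18,13) (18,19) (14,19)]

1. After x ≥ 14: [(14,18/13) (18,2) (18,19) (14,19)]
2. After x ≤ 19: [(14,18/13) (18,2) (18,19) (14,19)]
3. After y ≥ 13: [(14,13) (18,13) (18,19) (14,19)]
4. After y ≤ 20: [(14,13) (18,13) (18,19) (14,19)]
5. Canonical ring: [(14,13) (18,13) (18,19) (14,19)]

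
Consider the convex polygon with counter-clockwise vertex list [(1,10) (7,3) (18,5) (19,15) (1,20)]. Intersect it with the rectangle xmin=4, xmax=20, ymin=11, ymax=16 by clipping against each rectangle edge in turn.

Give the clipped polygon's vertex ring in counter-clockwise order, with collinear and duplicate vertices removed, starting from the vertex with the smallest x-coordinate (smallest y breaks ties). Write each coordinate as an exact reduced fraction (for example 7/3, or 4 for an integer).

1. After x ≥ 4: [(4,13/2) (7,3) (18,5) (19,15) (4,115/6)]
2. After x ≤ 20: [(4,13/2) (7,3) (18,5) (19,15) (4,115/6)]
3. After y ≥ 11: [(4,11) (93/5,11) (19,15) (4,115/6)]
4. After y ≤ 16: [(4,16) (4,11) (93/5,11) (19,15) (77/5,16)]
5. Canonical ring: [(4,11) (93/5,11) (19,15) (77/5,16) (4,16)]

Clipped polygon: [(4,11) (93/5,11) (19,15) (77/5,16) (4,16)]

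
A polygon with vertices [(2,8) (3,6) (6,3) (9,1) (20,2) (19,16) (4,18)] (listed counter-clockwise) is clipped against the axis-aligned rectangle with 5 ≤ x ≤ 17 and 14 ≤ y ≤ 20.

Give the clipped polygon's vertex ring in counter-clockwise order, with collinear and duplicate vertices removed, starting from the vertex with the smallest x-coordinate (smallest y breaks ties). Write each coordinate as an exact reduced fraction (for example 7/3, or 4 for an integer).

Clipped polygon: [(5,14) (17,14) (17,244/15) (5,268/15)]

1. After x ≥ 5: [(5,4) (6,3) (9,1) (20,2) (19,16) (5,268/15)]
2. After x ≤ 17: [(5,4) (6,3) (9,1) (17,19/11) (17,244/15) (5,268/15)]
3. After y ≥ 14: [(5,14) (17,14) (17,244/15) (5,268/15)]
4. After y ≤ 20: [(5,14) (17,14) (17,244/15) (5,268/15)]
5. Canonical ring: [(5,14) (17,14) (17,244/15) (5,268/15)]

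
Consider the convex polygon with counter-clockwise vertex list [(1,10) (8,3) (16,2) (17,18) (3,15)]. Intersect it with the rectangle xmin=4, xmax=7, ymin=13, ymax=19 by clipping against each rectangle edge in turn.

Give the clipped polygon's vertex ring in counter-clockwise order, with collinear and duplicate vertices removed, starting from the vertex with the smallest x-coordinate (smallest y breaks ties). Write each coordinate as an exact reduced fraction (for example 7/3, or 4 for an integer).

Clipped polygon: [(4,13) (7,13) (7,111/7) (4,213/14)]

1. After x ≥ 4: [(4,7) (8,3) (16,2) (17,18) (4,213/14)]
2. After x ≤ 7: [(4,7) (7,4) (7,111/7) (4,213/14)]
3. After y ≥ 13: [(4,13) (7,13) (7,111/7) (4,213/14)]
4. After y ≤ 19: [(4,13) (7,13) (7,111/7) (4,213/14)]
5. Canonical ring: [(4,13) (7,13) (7,111/7) (4,213/14)]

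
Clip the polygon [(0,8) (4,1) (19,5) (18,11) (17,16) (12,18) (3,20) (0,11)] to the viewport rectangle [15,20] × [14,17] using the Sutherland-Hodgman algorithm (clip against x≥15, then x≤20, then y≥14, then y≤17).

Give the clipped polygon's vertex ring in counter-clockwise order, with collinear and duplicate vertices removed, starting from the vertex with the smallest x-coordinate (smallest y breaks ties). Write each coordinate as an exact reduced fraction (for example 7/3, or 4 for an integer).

1. After x ≥ 15: [(15,59/15) (19,5) (18,11) (17,16) (15,84/5)]
2. After x ≤ 20: [(15,59/15) (19,5) (18,11) (17,16) (15,84/5)]
3. After y ≥ 14: [(15,14) (87/5,14) (17,16) (15,84/5)]
4. After y ≤ 17: [(15,14) (87/5,14) (17,16) (15,84/5)]
5. Canonical ring: [(15,14) (87/5,14) (17,16) (15,84/5)]

Clipped polygon: [(15,14) (87/5,14) (17,16) (15,84/5)]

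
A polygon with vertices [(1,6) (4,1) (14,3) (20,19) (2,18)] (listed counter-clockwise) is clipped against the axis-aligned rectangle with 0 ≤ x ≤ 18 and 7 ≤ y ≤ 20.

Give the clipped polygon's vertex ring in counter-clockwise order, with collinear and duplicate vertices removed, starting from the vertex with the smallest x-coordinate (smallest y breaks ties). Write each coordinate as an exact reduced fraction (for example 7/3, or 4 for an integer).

1. After x ≥ 0: [(1,6) (4,1) (14,3) (20,19) (2,18)]
2. After x ≤ 18: [(1,6) (4,1) (14,3) (18,41/3) (18,170/9) (2,18)]
3. After y ≥ 7: [(13/12,7) (31/2,7) (18,41/3) (18,170/9) (2,18)]
4. After y ≤ 20: [(13/12,7) (31/2,7) (18,41/3) (18,170/9) (2,18)]
5. Canonical ring: [(13/12,7) (31/2,7) (18,41/3) (18,170/9) (2,18)]

Clipped polygon: [(13/12,7) (31/2,7) (18,41/3) (18,170/9) (2,18)]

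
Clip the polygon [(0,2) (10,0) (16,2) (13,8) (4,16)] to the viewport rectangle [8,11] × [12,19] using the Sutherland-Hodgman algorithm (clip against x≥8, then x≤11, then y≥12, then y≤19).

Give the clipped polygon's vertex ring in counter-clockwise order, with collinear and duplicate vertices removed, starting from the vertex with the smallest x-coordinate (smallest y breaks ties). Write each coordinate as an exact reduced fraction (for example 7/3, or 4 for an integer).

1. After x ≥ 8: [(8,2/5) (10,0) (16,2) (13,8) (8,112/9)]
2. After x ≤ 11: [(8,2/5) (10,0) (11,1/3) (11,88/9) (8,112/9)]
3. After y ≥ 12: [(8,12) (17/2,12) (8,112/9)]
4. After y ≤ 19: [(8,12) (17/2,12) (8,112/9)]
5. Canonical ring: [(8,12) (17/2,12) (8,112/9)]

Clipped polygon: [(8,12) (17/2,12) (8,112/9)]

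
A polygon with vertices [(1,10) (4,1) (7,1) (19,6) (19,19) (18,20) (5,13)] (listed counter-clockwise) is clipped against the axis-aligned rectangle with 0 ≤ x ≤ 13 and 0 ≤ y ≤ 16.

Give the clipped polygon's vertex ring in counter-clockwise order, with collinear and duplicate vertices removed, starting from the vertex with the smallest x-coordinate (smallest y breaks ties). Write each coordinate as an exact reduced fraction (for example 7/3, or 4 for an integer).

Clipped polygon: [(1,10) (4,1) (7,1) (13,7/2) (13,16) (74/7,16) (5,13)]

1. After x ≥ 0: [(1,10) (4,1) (7,1) (19,6) (19,19) (18,20) (5,13)]
2. After x ≤ 13: [(1,10) (4,1) (7,1) (13,7/2) (13,225/13) (5,13)]
3. After y ≥ 0: [(1,10) (4,1) (7,1) (13,7/2) (13,225/13) (5,13)]
4. After y ≤ 16: [(1,10) (4,1) (7,1) (13,7/2) (13,16) (74/7,16) (5,13)]
5. Canonical ring: [(1,10) (4,1) (7,1) (13,7/2) (13,16) (74/7,16) (5,13)]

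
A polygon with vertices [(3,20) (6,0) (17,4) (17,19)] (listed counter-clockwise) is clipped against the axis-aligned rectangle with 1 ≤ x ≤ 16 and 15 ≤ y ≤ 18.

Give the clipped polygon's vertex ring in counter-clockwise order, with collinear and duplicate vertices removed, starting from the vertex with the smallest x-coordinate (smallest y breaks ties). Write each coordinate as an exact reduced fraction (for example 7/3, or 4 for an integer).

1. After x ≥ 1: [(3,20) (6,0) (17,4) (17,19)]
2. After x ≤ 16: [(16,267/14) (3,20) (6,0) (16,40/11)]
3. After y ≥ 15: [(16,15) (16,267/14) (3,20) (15/4,15)]
4. After y ≤ 18: [(16,15) (16,18) (33/10,18) (15/4,15)]
5. Canonical ring: [(33/10,18) (15/4,15) (16,15) (16,18)]

Clipped polygon: [(33/10,18) (15/4,15) (16,15) (16,18)]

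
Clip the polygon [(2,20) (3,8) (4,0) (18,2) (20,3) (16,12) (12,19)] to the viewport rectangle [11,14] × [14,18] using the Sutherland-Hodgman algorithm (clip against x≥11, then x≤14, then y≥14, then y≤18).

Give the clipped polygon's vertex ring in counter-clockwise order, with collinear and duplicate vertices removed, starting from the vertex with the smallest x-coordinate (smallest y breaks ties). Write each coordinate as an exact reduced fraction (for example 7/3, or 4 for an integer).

Clipped polygon: [(11,14) (14,14) (14,31/2) (88/7,18) (11,18)]

1. After x ≥ 11: [(11,191/10) (11,1) (18,2) (20,3) (16,12) (12,19)]
2. After x ≤ 14: [(11,191/10) (11,1) (14,10/7) (14,31/2) (12,19)]
3. After y ≥ 14: [(11,191/10) (11,14) (14,14) (14,31/2) (12,19)]
4. After y ≤ 18: [(11,18) (11,14) (14,14) (14,31/2) (88/7,18)]
5. Canonical ring: [(11,14) (14,14) (14,31/2) (88/7,18) (11,18)]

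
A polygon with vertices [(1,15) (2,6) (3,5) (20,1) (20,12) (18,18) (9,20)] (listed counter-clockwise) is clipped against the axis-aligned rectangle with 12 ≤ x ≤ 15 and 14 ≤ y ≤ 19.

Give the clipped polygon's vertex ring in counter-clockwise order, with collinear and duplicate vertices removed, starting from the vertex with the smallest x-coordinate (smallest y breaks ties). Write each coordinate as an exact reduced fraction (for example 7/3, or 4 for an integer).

Clipped polygon: [(12,14) (15,14) (15,56/3) (27/2,19) (12,19)]

1. After x ≥ 12: [(12,49/17) (20,1) (20,12) (18,18) (12,58/3)]
2. After x ≤ 15: [(12,49/17) (15,37/17) (15,56/3) (12,58/3)]
3. After y ≥ 14: [(12,14) (15,14) (15,56/3) (12,58/3)]
4. After y ≤ 19: [(12,19) (12,14) (15,14) (15,56/3) (27/2,19)]
5. Canonical ring: [(12,14) (15,14) (15,56/3) (27/2,19) (12,19)]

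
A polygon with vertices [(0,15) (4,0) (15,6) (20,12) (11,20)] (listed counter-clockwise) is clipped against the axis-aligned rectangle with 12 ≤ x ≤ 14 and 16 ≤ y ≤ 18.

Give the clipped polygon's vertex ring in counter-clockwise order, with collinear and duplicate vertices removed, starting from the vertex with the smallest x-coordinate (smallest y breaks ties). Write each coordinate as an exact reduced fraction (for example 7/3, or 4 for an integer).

1. After x ≥ 12: [(12,48/11) (15,6) (20,12) (12,172/9)]
2. After x ≤ 14: [(12,48/11) (14,60/11) (14,52/3) (12,172/9)]
3. After y ≥ 16: [(12,16) (14,16) (14,52/3) (12,172/9)]
4. After y ≤ 18: [(12,18) (12,16) (14,16) (14,52/3) (53/4,18)]
5. Canonical ring: [(12,16) (14,16) (14,52/3) (53/4,18) (12,18)]

Clipped polygon: [(12,16) (14,16) (14,52/3) (53/4,18) (12,18)]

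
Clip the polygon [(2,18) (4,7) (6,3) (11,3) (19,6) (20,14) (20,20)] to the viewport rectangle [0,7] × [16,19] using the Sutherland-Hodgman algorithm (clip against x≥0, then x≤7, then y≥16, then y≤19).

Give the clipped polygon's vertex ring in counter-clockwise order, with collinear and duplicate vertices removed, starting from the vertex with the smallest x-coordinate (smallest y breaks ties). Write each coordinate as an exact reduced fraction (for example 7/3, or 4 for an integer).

Clipped polygon: [(2,18) (26/11,16) (7,16) (7,167/9)]

1. After x ≥ 0: [(2,18) (4,7) (6,3) (11,3) (19,6) (20,14) (20,20)]
2. After x ≤ 7: [(7,167/9) (2,18) (4,7) (6,3) (7,3)]
3. After y ≥ 16: [(7,16) (7,167/9) (2,18) (26/11,16)]
4. After y ≤ 19: [(7,16) (7,167/9) (2,18) (26/11,16)]
5. Canonical ring: [(2,18) (26/11,16) (7,16) (7,167/9)]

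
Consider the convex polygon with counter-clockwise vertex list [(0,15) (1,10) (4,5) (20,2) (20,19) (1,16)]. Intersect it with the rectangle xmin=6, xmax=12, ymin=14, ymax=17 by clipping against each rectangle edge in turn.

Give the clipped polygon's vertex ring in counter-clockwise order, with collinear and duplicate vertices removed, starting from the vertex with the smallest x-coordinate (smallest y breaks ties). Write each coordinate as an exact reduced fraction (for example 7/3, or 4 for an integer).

Clipped polygon: [(6,14) (12,14) (12,17) (22/3,17) (6,319/19)]

1. After x ≥ 6: [(6,37/8) (20,2) (20,19) (6,319/19)]
2. After x ≤ 12: [(6,37/8) (12,7/2) (12,337/19) (6,319/19)]
3. After y ≥ 14: [(6,14) (12,14) (12,337/19) (6,319/19)]
4. After y ≤ 17: [(6,14) (12,14) (12,17) (22/3,17) (6,319/19)]
5. Canonical ring: [(6,14) (12,14) (12,17) (22/3,17) (6,319/19)]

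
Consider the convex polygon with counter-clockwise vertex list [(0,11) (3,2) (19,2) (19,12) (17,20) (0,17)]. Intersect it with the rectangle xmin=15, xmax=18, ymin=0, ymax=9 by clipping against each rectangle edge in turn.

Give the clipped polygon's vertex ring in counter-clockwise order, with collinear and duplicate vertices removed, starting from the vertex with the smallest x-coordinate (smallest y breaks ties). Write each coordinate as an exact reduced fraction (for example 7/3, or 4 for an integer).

Clipped polygon: [(15,2) (18,2) (18,9) (15,9)]

1. After x ≥ 15: [(15,2) (19,2) (19,12) (17,20) (15,334/17)]
2. After x ≤ 18: [(15,2) (18,2) (18,16) (17,20) (15,334/17)]
3. After y ≥ 0: [(15,2) (18,2) (18,16) (17,20) (15,334/17)]
4. After y ≤ 9: [(15,9) (15,2) (18,2) (18,9)]
5. Canonical ring: [(15,2) (18,2) (18,9) (15,9)]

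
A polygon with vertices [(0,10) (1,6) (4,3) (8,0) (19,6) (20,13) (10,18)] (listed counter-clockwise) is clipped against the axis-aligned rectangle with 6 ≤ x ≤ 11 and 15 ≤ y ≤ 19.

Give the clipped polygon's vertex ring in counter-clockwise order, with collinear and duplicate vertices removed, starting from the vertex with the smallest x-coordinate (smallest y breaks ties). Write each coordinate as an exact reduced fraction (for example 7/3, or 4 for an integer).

Clipped polygon: [(25/4,15) (11,15) (11,35/2) (10,18)]

1. After x ≥ 6: [(6,74/5) (6,3/2) (8,0) (19,6) (20,13) (10,18)]
2. After x ≤ 11: [(6,74/5) (6,3/2) (8,0) (11,18/11) (11,35/2) (10,18)]
3. After y ≥ 15: [(25/4,15) (11,15) (11,35/2) (10,18)]
4. After y ≤ 19: [(25/4,15) (11,15) (11,35/2) (10,18)]
5. Canonical ring: [(25/4,15) (11,15) (11,35/2) (10,18)]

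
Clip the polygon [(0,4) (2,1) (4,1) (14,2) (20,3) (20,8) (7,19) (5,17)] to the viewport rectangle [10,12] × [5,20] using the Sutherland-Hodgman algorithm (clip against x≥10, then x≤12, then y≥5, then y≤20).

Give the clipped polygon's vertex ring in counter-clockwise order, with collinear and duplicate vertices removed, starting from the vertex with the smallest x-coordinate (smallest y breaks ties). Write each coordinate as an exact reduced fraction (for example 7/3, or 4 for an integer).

Clipped polygon: [(10,5) (12,5) (12,192/13) (10,214/13)]

1. After x ≥ 10: [(10,8/5) (14,2) (20,3) (20,8) (10,214/13)]
2. After x ≤ 12: [(10,8/5) (12,9/5) (12,192/13) (10,214/13)]
3. After y ≥ 5: [(10,5) (12,5) (12,192/13) (10,214/13)]
4. After y ≤ 20: [(10,5) (12,5) (12,192/13) (10,214/13)]
5. Canonical ring: [(10,5) (12,5) (12,192/13) (10,214/13)]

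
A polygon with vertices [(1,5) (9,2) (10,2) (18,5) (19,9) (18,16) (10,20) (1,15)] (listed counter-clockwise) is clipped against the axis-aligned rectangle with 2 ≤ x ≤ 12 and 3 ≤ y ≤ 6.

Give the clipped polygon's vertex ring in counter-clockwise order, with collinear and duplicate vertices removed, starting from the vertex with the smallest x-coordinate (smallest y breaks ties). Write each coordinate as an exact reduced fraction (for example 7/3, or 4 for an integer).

1. After x ≥ 2: [(2,37/8) (9,2) (10,2) (18,5) (19,9) (18,16) (10,20) (2,140/9)]
2. After x ≤ 12: [(2,37/8) (9,2) (10,2) (12,11/4) (12,19) (10,20) (2,140/9)]
3. After y ≥ 3: [(2,37/8) (19/3,3) (12,3) (12,19) (10,20) (2,140/9)]
4. After y ≤ 6: [(2,6) (2,37/8) (19/3,3) (12,3) (12,6)]
5. Canonical ring: [(2,37/8) (19/3,3) (12,3) (12,6) (2,6)]

Clipped polygon: [(2,37/8) (19/3,3) (12,3) (12,6) (2,6)]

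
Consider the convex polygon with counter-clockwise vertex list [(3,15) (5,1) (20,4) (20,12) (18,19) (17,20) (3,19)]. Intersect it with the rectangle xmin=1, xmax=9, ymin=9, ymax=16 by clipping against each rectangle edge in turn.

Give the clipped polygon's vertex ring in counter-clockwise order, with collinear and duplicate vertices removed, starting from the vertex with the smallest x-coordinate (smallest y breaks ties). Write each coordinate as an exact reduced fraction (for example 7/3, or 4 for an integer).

Clipped polygon: [(3,15) (27/7,9) (9,9) (9,16) (3,16)]

1. After x ≥ 1: [(3,15) (5,1) (20,4) (20,12) (18,19) (17,20) (3,19)]
2. After x ≤ 9: [(3,15) (5,1) (9,9/5) (9,136/7) (3,19)]
3. After y ≥ 9: [(3,15) (27/7,9) (9,9) (9,136/7) (3,19)]
4. After y ≤ 16: [(3,16) (3,15) (27/7,9) (9,9) (9,16)]
5. Canonical ring: [(3,15) (27/7,9) (9,9) (9,16) (3,16)]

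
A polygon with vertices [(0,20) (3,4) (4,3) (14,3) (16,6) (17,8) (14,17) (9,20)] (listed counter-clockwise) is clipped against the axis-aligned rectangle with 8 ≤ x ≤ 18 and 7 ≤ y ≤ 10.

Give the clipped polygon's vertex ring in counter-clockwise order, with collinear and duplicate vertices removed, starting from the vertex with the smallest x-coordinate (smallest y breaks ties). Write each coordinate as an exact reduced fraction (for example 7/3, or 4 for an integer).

Clipped polygon: [(8,7) (33/2,7) (17,8) (49/3,10) (8,10)]

1. After x ≥ 8: [(8,20) (8,3) (14,3) (16,6) (17,8) (14,17) (9,20)]
2. After x ≤ 18: [(8,20) (8,3) (14,3) (16,6) (17,8) (14,17) (9,20)]
3. After y ≥ 7: [(8,20) (8,7) (33/2,7) (17,8) (14,17) (9,20)]
4. After y ≤ 10: [(8,10) (8,7) (33/2,7) (17,8) (49/3,10)]
5. Canonical ring: [(8,7) (33/2,7) (17,8) (49/3,10) (8,10)]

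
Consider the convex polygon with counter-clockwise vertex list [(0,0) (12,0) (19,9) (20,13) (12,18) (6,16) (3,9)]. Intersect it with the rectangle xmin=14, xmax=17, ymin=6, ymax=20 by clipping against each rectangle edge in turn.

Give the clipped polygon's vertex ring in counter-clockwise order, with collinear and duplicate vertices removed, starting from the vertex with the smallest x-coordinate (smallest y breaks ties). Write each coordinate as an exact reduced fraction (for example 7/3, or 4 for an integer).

Clipped polygon: [(14,6) (50/3,6) (17,45/7) (17,119/8) (14,67/4)]

1. After x ≥ 14: [(14,18/7) (19,9) (20,13) (14,67/4)]
2. After x ≤ 17: [(14,18/7) (17,45/7) (17,119/8) (14,67/4)]
3. After y ≥ 6: [(14,6) (50/3,6) (17,45/7) (17,119/8) (14,67/4)]
4. After y ≤ 20: [(14,6) (50/3,6) (17,45/7) (17,119/8) (14,67/4)]
5. Canonical ring: [(14,6) (50/3,6) (17,45/7) (17,119/8) (14,67/4)]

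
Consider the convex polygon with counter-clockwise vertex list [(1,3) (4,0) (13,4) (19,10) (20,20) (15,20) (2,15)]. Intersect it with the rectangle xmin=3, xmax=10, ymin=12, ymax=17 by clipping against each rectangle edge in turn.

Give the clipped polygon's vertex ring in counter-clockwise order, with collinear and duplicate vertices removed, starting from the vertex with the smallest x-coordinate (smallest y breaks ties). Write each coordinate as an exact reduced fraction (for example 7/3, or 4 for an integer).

1. After x ≥ 3: [(3,1) (4,0) (13,4) (19,10) (20,20) (15,20) (3,200/13)]
2. After x ≤ 10: [(3,1) (4,0) (10,8/3) (10,235/13) (3,200/13)]
3. After y ≥ 12: [(3,12) (10,12) (10,235/13) (3,200/13)]
4. After y ≤ 17: [(3,12) (10,12) (10,17) (36/5,17) (3,200/13)]
5. Canonical ring: [(3,12) (10,12) (10,17) (36/5,17) (3,200/13)]

Clipped polygon: [(3,12) (10,12) (10,17) (36/5,17) (3,200/13)]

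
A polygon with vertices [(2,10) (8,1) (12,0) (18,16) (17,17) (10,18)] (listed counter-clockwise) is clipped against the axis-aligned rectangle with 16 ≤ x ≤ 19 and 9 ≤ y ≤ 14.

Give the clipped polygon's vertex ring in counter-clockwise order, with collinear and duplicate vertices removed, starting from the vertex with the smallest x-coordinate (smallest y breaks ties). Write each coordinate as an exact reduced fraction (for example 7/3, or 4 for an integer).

1. After x ≥ 16: [(16,32/3) (18,16) (17,17) (16,120/7)]
2. After x ≤ 19: [(16,32/3) (18,16) (17,17) (16,120/7)]
3. After y ≥ 9: [(16,32/3) (18,16) (17,17) (16,120/7)]
4. After y ≤ 14: [(16,14) (16,32/3) (69/4,14)]
5. Canonical ring: [(16,32/3) (69/4,14) (16,14)]

Clipped polygon: [(16,32/3) (69/4,14) (16,14)]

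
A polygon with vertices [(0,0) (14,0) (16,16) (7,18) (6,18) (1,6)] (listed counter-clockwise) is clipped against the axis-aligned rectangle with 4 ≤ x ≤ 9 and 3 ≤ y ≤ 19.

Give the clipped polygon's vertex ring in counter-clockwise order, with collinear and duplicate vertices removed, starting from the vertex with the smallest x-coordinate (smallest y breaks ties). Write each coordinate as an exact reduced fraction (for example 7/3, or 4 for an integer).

1. After x ≥ 4: [(4,0) (14,0) (16,16) (7,18) (6,18) (4,66/5)]
2. After x ≤ 9: [(4,0) (9,0) (9,158/9) (7,18) (6,18) (4,66/5)]
3. After y ≥ 3: [(4,3) (9,3) (9,158/9) (7,18) (6,18) (4,66/5)]
4. After y ≤ 19: [(4,3) (9,3) (9,158/9) (7,18) (6,18) (4,66/5)]
5. Canonical ring: [(4,3) (9,3) (9,158/9) (7,18) (6,18) (4,66/5)]

Clipped polygon: [(4,3) (9,3) (9,158/9) (7,18) (6,18) (4,66/5)]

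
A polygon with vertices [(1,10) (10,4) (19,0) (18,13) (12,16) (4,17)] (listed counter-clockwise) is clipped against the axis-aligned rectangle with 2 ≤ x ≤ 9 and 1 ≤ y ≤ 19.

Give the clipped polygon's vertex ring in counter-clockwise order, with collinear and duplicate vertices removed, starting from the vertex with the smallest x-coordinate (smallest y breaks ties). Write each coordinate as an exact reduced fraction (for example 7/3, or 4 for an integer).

1. After x ≥ 2: [(2,37/3) (2,28/3) (10,4) (19,0) (18,13) (12,16) (4,17)]
2. After x ≤ 9: [(2,37/3) (2,28/3) (9,14/3) (9,131/8) (4,17)]
3. After y ≥ 1: [(2,37/3) (2,28/3) (9,14/3) (9,131/8) (4,17)]
4. After y ≤ 19: [(2,37/3) (2,28/3) (9,14/3) (9,131/8) (4,17)]
5. Canonical ring: [(2,28/3) (9,14/3) (9,131/8) (4,17) (2,37/3)]

Clipped polygon: [(2,28/3) (9,14/3) (9,131/8) (4,17) (2,37/3)]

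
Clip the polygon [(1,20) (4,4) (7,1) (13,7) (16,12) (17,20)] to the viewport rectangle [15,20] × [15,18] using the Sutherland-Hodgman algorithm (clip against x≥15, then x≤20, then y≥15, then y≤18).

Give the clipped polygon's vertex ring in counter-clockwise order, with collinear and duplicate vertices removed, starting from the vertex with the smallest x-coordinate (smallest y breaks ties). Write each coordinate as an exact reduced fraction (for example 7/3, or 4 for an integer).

1. After x ≥ 15: [(15,20) (15,31/3) (16,12) (17,20)]
2. After x ≤ 20: [(15,20) (15,31/3) (16,12) (17,20)]
3. After y ≥ 15: [(15,20) (15,15) (131/8,15) (17,20)]
4. After y ≤ 18: [(15,18) (15,15) (131/8,15) (67/4,18)]
5. Canonical ring: [(15,15) (131/8,15) (67/4,18) (15,18)]

Clipped polygon: [(15,15) (131/8,15) (67/4,18) (15,18)]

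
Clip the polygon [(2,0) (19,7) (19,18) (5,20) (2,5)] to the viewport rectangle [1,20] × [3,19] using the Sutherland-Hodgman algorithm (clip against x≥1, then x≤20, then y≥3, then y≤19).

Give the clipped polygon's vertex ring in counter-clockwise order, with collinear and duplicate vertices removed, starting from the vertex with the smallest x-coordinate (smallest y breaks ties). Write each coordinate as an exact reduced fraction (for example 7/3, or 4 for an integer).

1. After x ≥ 1: [(2,0) (19,7) (19,18) (5,20) (2,5)]
2. After x ≤ 20: [(2,0) (19,7) (19,18) (5,20) (2,5)]
3. After y ≥ 3: [(2,3) (65/7,3) (19,7) (19,18) (5,20) (2,5)]
4. After y ≤ 19: [(2,3) (65/7,3) (19,7) (19,18) (12,19) (24/5,19) (2,5)]
5. Canonical ring: [(2,3) (65/7,3) (19,7) (19,18) (12,19) (24/5,19) (2,5)]

Clipped polygon: [(2,3) (65/7,3) (19,7) (19,18) (12,19) (24/5,19) (2,5)]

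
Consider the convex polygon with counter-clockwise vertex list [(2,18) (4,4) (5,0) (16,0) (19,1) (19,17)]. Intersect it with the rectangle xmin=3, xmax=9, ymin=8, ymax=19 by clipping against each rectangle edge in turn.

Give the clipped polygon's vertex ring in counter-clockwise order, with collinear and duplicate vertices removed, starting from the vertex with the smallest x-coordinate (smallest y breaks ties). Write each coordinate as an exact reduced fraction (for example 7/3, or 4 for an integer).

1. After x ≥ 3: [(3,305/17) (3,11) (4,4) (5,0) (16,0) (19,1) (19,17)]
2. After x ≤ 9: [(9,299/17) (3,305/17) (3,11) (4,4) (5,0) (9,0)]
3. After y ≥ 8: [(9,8) (9,299/17) (3,305/17) (3,11) (24/7,8)]
4. After y ≤ 19: [(9,8) (9,299/17) (3,305/17) (3,11) (24/7,8)]
5. Canonical ring: [(3,11) (24/7,8) (9,8) (9,299/17) (3,305/17)]

Clipped polygon: [(3,11) (24/7,8) (9,8) (9,299/17) (3,305/17)]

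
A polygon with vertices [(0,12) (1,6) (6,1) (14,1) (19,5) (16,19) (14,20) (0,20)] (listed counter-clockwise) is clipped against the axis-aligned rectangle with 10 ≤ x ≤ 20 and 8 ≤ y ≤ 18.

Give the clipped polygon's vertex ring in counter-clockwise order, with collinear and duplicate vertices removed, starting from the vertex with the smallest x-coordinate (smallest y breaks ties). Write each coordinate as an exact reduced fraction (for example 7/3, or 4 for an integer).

Clipped polygon: [(10,8) (257/14,8) (227/14,18) (10,18)]

1. After x ≥ 10: [(10,1) (14,1) (19,5) (16,19) (14,20) (10,20)]
2. After x ≤ 20: [(10,1) (14,1) (19,5) (16,19) (14,20) (10,20)]
3. After y ≥ 8: [(10,8) (257/14,8) (16,19) (14,20) (10,20)]
4. After y ≤ 18: [(10,18) (10,8) (257/14,8) (227/14,18)]
5. Canonical ring: [(10,8) (257/14,8) (227/14,18) (10,18)]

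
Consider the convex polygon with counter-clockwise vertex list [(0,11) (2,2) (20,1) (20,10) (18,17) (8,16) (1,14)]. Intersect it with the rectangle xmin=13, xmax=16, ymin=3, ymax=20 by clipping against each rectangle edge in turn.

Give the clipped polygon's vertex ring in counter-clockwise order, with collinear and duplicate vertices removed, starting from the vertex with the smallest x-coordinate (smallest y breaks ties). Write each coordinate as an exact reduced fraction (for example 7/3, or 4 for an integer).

Clipped polygon: [(13,3) (16,3) (16,84/5) (13,33/2)]

1. After x ≥ 13: [(13,25/18) (20,1) (20,10) (18,17) (13,33/2)]
2. After x ≤ 16: [(13,25/18) (16,11/9) (16,84/5) (13,33/2)]
3. After y ≥ 3: [(13,3) (16,3) (16,84/5) (13,33/2)]
4. After y ≤ 20: [(13,3) (16,3) (16,84/5) (13,33/2)]
5. Canonical ring: [(13,3) (16,3) (16,84/5) (13,33/2)]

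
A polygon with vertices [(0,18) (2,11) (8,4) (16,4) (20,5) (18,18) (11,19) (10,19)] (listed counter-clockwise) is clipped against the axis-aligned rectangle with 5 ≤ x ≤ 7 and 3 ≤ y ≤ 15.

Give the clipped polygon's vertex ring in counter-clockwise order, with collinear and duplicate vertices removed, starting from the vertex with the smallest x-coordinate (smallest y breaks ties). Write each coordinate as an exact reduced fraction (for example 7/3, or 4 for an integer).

1. After x ≥ 5: [(5,37/2) (5,15/2) (8,4) (16,4) (20,5) (18,18) (11,19) (10,19)]
2. After x ≤ 7: [(7,187/10) (5,37/2) (5,15/2) (7,31/6)]
3. After y ≥ 3: [(7,187/10) (5,37/2) (5,15/2) (7,31/6)]
4. After y ≤ 15: [(7,15) (5,15) (5,15/2) (7,31/6)]
5. Canonical ring: [(5,15/2) (7,31/6) (7,15) (5,15)]

Clipped polygon: [(5,15/2) (7,31/6) (7,15) (5,15)]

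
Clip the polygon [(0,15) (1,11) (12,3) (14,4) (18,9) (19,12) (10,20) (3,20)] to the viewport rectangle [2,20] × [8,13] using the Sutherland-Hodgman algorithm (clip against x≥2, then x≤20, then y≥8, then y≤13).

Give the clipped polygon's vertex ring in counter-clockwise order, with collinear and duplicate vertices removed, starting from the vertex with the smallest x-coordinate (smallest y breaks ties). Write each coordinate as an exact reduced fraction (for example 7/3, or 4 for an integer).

1. After x ≥ 2: [(2,55/3) (2,113/11) (12,3) (14,4) (18,9) (19,12) (10,20) (3,20)]
2. After x ≤ 20: [(2,55/3) (2,113/11) (12,3) (14,4) (18,9) (19,12) (10,20) (3,20)]
3. After y ≥ 8: [(2,55/3) (2,113/11) (41/8,8) (86/5,8) (18,9) (19,12) (10,20) (3,20)]
4. After y ≤ 13: [(2,13) (2,113/11) (41/8,8) (86/5,8) (18,9) (19,12) (143/8,13)]
5. Canonical ring: [(2,113/11) (41/8,8) (86/5,8) (18,9) (19,12) (143/8,13) (2,13)]

Clipped polygon: [(2,113/11) (41/8,8) (86/5,8) (18,9) (19,12) (143/8,13) (2,13)]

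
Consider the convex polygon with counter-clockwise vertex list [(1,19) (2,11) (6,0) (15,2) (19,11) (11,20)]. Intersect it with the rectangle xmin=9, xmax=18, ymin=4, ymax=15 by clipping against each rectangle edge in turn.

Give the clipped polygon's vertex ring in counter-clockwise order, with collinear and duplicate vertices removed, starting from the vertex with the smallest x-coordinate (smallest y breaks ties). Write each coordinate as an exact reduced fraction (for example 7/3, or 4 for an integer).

Clipped polygon: [(9,4) (143/9,4) (18,35/4) (18,97/8) (139/9,15) (9,15)]

1. After x ≥ 9: [(9,99/5) (9,2/3) (15,2) (19,11) (11,20)]
2. After x ≤ 18: [(9,99/5) (9,2/3) (15,2) (18,35/4) (18,97/8) (11,20)]
3. After y ≥ 4: [(9,99/5) (9,4) (143/9,4) (18,35/4) (18,97/8) (11,20)]
4. After y ≤ 15: [(9,15) (9,4) (143/9,4) (18,35/4) (18,97/8) (139/9,15)]
5. Canonical ring: [(9,4) (143/9,4) (18,35/4) (18,97/8) (139/9,15) (9,15)]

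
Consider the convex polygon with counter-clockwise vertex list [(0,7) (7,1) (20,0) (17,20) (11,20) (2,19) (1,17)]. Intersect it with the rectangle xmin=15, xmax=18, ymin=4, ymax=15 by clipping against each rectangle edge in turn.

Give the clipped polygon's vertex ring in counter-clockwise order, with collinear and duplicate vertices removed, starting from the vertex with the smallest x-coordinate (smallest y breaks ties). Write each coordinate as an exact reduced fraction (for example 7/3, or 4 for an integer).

1. After x ≥ 15: [(15,5/13) (20,0) (17,20) (15,20)]
2. After x ≤ 18: [(15,5/13) (18,2/13) (18,40/3) (17,20) (15,20)]
3. After y ≥ 4: [(15,4) (18,4) (18,40/3) (17,20) (15,20)]
4. After y ≤ 15: [(15,15) (15,4) (18,4) (18,40/3) (71/4,15)]
5. Canonical ring: [(15,4) (18,4) (18,40/3) (71/4,15) (15,15)]

Clipped polygon: [(15,4) (18,4) (18,40/3) (71/4,15) (15,15)]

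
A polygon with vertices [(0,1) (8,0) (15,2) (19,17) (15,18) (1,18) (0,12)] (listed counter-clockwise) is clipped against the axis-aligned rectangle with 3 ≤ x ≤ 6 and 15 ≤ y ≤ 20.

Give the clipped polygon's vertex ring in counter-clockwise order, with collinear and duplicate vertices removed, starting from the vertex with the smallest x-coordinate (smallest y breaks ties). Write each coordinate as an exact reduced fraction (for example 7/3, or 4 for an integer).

1. After x ≥ 3: [(3,5/8) (8,0) (15,2) (19,17) (15,18) (3,18)]
2. After x ≤ 6: [(3,5/8) (6,1/4) (6,18) (3,18)]
3. After y ≥ 15: [(3,15) (6,15) (6,18) (3,18)]
4. After y ≤ 20: [(3,15) (6,15) (6,18) (3,18)]
5. Canonical ring: [(3,15) (6,15) (6,18) (3,18)]

Clipped polygon: [(3,15) (6,15) (6,18) (3,18)]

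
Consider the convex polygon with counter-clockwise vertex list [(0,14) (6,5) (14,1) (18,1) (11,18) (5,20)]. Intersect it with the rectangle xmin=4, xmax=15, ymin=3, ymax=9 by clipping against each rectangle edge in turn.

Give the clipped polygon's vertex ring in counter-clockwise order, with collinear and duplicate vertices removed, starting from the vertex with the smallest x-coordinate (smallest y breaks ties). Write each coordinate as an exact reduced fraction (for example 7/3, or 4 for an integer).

Clipped polygon: [(4,8) (6,5) (10,3) (15,3) (15,58/7) (250/17,9) (4,9)]

1. After x ≥ 4: [(4,94/5) (4,8) (6,5) (14,1) (18,1) (11,18) (5,20)]
2. After x ≤ 15: [(4,94/5) (4,8) (6,5) (14,1) (15,1) (15,58/7) (11,18) (5,20)]
3. After y ≥ 3: [(4,94/5) (4,8) (6,5) (10,3) (15,3) (15,58/7) (11,18) (5,20)]
4. After y ≤ 9: [(4,9) (4,8) (6,5) (10,3) (15,3) (15,58/7) (250/17,9)]
5. Canonical ring: [(4,8) (6,5) (10,3) (15,3) (15,58/7) (250/17,9) (4,9)]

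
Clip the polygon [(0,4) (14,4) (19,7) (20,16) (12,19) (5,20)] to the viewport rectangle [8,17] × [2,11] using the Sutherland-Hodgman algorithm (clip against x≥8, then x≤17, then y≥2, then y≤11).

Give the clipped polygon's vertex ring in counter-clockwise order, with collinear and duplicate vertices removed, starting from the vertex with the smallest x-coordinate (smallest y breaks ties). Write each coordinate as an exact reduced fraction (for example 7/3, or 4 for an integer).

1. After x ≥ 8: [(8,4) (14,4) (19,7) (20,16) (12,19) (8,137/7)]
2. After x ≤ 17: [(8,4) (14,4) (17,29/5) (17,137/8) (12,19) (8,137/7)]
3. After y ≥ 2: [(8,4) (14,4) (17,29/5) (17,137/8) (12,19) (8,137/7)]
4. After y ≤ 11: [(8,11) (8,4) (14,4) (17,29/5) (17,11)]
5. Canonical ring: [(8,4) (14,4) (17,29/5) (17,11) (8,11)]

Clipped polygon: [(8,4) (14,4) (17,29/5) (17,11) (8,11)]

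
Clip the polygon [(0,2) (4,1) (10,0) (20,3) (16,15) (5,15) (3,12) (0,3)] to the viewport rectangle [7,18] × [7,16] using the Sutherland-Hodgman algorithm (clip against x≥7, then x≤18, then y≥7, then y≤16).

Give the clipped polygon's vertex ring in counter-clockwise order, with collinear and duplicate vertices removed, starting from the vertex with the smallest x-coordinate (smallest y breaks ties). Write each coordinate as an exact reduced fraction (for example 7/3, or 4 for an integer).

1. After x ≥ 7: [(7,1/2) (10,0) (20,3) (16,15) (7,15)]
2. After x ≤ 18: [(7,1/2) (10,0) (18,12/5) (18,9) (16,15) (7,15)]
3. After y ≥ 7: [(7,7) (18,7) (18,9) (16,15) (7,15)]
4. After y ≤ 16: [(7,7) (18,7) (18,9) (16,15) (7,15)]
5. Canonical ring: [(7,7) (18,7) (18,9) (16,15) (7,15)]

Clipped polygon: [(7,7) (18,7) (18,9) (16,15) (7,15)]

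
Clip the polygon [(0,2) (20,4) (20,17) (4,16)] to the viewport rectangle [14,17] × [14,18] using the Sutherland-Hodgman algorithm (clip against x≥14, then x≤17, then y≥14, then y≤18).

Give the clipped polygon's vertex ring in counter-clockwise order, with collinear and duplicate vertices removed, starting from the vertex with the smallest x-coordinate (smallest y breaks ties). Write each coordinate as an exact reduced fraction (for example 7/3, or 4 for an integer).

Clipped polygon: [(14,14) (17,14) (17,269/16) (14,133/8)]

1. After x ≥ 14: [(14,17/5) (20,4) (20,17) (14,133/8)]
2. After x ≤ 17: [(14,17/5) (17,37/10) (17,269/16) (14,133/8)]
3. After y ≥ 14: [(14,14) (17,14) (17,269/16) (14,133/8)]
4. After y ≤ 18: [(14,14) (17,14) (17,269/16) (14,133/8)]
5. Canonical ring: [(14,14) (17,14) (17,269/16) (14,133/8)]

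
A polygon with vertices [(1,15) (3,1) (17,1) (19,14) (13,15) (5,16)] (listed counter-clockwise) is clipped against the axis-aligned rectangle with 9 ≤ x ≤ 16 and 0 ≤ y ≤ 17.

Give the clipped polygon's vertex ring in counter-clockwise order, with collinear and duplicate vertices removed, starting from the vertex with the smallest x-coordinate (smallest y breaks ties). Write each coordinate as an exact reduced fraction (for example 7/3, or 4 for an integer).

1. After x ≥ 9: [(9,1) (17,1) (19,14) (13,15) (9,31/2)]
2. After x ≤ 16: [(9,1) (16,1) (16,29/2) (13,15) (9,31/2)]
3. After y ≥ 0: [(9,1) (16,1) (16,29/2) (13,15) (9,31/2)]
4. After y ≤ 17: [(9,1) (16,1) (16,29/2) (13,15) (9,31/2)]
5. Canonical ring: [(9,1) (16,1) (16,29/2) (13,15) (9,31/2)]

Clipped polygon: [(9,1) (16,1) (16,29/2) (13,15) (9,31/2)]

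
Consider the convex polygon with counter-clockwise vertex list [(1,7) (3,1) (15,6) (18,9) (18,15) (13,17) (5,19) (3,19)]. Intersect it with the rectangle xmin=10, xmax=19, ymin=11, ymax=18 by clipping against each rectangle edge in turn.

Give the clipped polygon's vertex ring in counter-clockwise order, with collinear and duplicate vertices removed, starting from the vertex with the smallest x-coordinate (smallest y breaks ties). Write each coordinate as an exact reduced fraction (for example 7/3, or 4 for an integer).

Clipped polygon: [(10,11) (18,11) (18,15) (13,17) (10,71/4)]

1. After x ≥ 10: [(10,47/12) (15,6) (18,9) (18,15) (13,17) (10,71/4)]
2. After x ≤ 19: [(10,47/12) (15,6) (18,9) (18,15) (13,17) (10,71/4)]
3. After y ≥ 11: [(10,11) (18,11) (18,15) (13,17) (10,71/4)]
4. After y ≤ 18: [(10,11) (18,11) (18,15) (13,17) (10,71/4)]
5. Canonical ring: [(10,11) (18,11) (18,15) (13,17) (10,71/4)]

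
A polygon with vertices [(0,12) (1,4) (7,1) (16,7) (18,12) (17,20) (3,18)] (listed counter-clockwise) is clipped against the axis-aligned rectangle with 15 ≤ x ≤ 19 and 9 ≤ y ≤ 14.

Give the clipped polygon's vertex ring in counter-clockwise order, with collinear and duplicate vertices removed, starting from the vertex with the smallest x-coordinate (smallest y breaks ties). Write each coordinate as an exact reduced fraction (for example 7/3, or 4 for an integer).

1. After x ≥ 15: [(15,19/3) (16,7) (18,12) (17,20) (15,138/7)]
2. After x ≤ 19: [(15,19/3) (16,7) (18,12) (17,20) (15,138/7)]
3. After y ≥ 9: [(15,9) (84/5,9) (18,12) (17,20) (15,138/7)]
4. After y ≤ 14: [(15,14) (15,9) (84/5,9) (18,12) (71/4,14)]
5. Canonical ring: [(15,9) (84/5,9) (18,12) (71/4,14) (15,14)]

Clipped polygon: [(15,9) (84/5,9) (18,12) (71/4,14) (15,14)]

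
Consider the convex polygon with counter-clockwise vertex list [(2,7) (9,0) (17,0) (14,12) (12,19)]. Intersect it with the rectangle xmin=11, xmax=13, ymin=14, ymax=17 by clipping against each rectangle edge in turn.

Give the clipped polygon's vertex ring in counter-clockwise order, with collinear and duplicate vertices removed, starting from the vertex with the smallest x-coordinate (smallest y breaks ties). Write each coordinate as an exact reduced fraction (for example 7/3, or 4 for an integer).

1. After x ≥ 11: [(11,89/5) (11,0) (17,0) (14,12) (12,19)]
2. After x ≤ 13: [(11,89/5) (11,0) (13,0) (13,31/2) (12,19)]
3. After y ≥ 14: [(11,89/5) (11,14) (13,14) (13,31/2) (12,19)]
4. After y ≤ 17: [(11,17) (11,14) (13,14) (13,31/2) (88/7,17)]
5. Canonical ring: [(11,14) (13,14) (13,31/2) (88/7,17) (11,17)]

Clipped polygon: [(11,14) (13,14) (13,31/2) (88/7,17) (11,17)]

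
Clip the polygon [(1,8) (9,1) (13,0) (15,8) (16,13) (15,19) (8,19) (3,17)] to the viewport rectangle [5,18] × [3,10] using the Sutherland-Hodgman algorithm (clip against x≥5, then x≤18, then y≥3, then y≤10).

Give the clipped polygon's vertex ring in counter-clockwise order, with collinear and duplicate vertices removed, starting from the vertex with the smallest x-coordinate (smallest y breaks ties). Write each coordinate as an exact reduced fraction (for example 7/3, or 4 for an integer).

Clipped polygon: [(5,9/2) (47/7,3) (55/4,3) (15,8) (77/5,10) (5,10)]

1. After x ≥ 5: [(5,9/2) (9,1) (13,0) (15,8) (16,13) (15,19) (8,19) (5,89/5)]
2. After x ≤ 18: [(5,9/2) (9,1) (13,0) (15,8) (16,13) (15,19) (8,19) (5,89/5)]
3. After y ≥ 3: [(5,9/2) (47/7,3) (55/4,3) (15,8) (16,13) (15,19) (8,19) (5,89/5)]
4. After y ≤ 10: [(5,10) (5,9/2) (47/7,3) (55/4,3) (15,8) (77/5,10)]
5. Canonical ring: [(5,9/2) (47/7,3) (55/4,3) (15,8) (77/5,10) (5,10)]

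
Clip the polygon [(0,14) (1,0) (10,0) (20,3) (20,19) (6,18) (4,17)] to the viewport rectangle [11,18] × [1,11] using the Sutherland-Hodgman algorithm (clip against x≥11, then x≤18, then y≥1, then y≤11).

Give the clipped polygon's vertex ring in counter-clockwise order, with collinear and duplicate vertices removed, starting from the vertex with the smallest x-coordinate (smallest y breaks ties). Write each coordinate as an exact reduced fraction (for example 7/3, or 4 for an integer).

Clipped polygon: [(11,1) (40/3,1) (18,12/5) (18,11) (11,11)]

1. After x ≥ 11: [(11,3/10) (20,3) (20,19) (11,257/14)]
2. After x ≤ 18: [(11,3/10) (18,12/5) (18,132/7) (11,257/14)]
3. After y ≥ 1: [(11,1) (40/3,1) (18,12/5) (18,132/7) (11,257/14)]
4. After y ≤ 11: [(11,11) (11,1) (40/3,1) (18,12/5) (18,11)]
5. Canonical ring: [(11,1) (40/3,1) (18,12/5) (18,11) (11,11)]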